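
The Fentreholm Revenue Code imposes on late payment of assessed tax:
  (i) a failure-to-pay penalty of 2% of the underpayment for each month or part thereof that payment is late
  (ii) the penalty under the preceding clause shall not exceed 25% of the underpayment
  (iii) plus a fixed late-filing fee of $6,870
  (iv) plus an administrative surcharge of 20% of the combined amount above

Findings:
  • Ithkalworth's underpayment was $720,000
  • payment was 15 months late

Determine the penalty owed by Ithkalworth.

$224,244

Accrued rate: 2% × 15 = 30%, capped at 25% → 25%
Failure-to-pay penalty: 25% of $720,000 = $180,000
Penalty before surcharge: $180,000 + $6,870 = $186,870
Administrative surcharge: 20% of $186,870 = $37,374
Total penalty: $186,870 + $37,374 = $224,244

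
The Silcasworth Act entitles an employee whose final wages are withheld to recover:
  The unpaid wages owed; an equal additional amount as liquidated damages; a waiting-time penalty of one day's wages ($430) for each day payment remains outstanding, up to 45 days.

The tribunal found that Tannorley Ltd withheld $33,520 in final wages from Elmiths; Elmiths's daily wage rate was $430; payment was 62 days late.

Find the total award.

$86,390

Liquidated damages (equal amount): $33,520
Penalty days: min(62, 45) = 45
Waiting-time penalty: 45 × $430 = $19,350
Total award: $33,520 + $33,520 + $19,350 = $86,390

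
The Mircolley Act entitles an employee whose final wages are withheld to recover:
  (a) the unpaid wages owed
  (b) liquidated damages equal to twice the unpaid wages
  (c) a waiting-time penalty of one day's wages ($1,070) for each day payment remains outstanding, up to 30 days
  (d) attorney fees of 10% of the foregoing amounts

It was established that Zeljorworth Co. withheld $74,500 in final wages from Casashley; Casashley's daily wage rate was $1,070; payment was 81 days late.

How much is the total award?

$281,160

Doubled: 2 × $74,500 = $149,000
Penalty days: min(81, 30) = 30
Waiting-time penalty: 30 × $1,070 = $32,100
Subtotal: $74,500 + $149,000 + $32,100 = $255,600
Attorney fees: 10% of $255,600 = $25,560
Total award: $255,600 + $25,560 = $281,160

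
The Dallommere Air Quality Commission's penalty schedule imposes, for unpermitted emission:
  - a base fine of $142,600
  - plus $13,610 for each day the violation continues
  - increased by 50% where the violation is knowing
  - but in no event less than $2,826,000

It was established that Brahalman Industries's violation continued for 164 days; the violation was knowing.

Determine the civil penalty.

Per-day component: 164 × $13,610 = $2,232,040
Base plus per-day: $142,600 + $2,232,040 = $2,374,640
Enhancement: 50% of $2,374,640 = $1,187,320
Enhanced fine: $2,374,640 + $1,187,320 = $3,561,960
Minimum $2,826,000: $3,561,960 meets the minimum, no increase.

$3,561,960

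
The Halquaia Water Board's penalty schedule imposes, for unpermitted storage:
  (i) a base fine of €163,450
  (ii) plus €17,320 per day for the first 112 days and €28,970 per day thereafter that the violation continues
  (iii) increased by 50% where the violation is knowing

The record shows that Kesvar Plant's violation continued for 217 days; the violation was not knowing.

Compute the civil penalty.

€5,145,140

First 112 days: 112 × €17,320 = €1,939,840
Remaining days: (217 − 112) × €28,970 = €3,041,850
Per-day component: €1,939,840 + €3,041,850 = €4,981,690
Base plus per-day: €163,450 + €4,981,690 = €5,145,140
The violation was not knowing: no 50% increase.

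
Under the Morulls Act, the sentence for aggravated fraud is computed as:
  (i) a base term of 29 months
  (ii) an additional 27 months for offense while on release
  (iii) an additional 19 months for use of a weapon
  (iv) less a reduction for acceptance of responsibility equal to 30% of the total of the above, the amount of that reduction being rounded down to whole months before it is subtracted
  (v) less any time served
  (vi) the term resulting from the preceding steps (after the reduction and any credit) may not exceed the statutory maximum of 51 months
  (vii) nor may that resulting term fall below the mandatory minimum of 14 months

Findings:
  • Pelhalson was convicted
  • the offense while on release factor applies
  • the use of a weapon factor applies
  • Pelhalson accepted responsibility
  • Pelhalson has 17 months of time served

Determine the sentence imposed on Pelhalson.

Offense while on release enhancement: +27 months
Use of a weapon enhancement: +19 months
Adjusted term: 29 months + 27 months + 19 months = 75 months
Acceptance of responsibility reduction: 30% of 75 months = 22 months (rounded down)
After reduction: 75 − 22 = 53 months
Less time served: 53 months − 17 months = 36 months
Cap at 51 months: 36 months is within the cap, no reduction.
Minimum 14 months: 36 months meets the minimum, no increase.

Sentence: 36 months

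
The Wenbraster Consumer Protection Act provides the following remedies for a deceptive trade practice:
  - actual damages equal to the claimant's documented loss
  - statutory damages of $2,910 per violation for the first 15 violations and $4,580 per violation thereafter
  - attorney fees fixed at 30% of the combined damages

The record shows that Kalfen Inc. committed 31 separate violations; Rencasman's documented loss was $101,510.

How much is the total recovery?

$283,972

First 15 violations: 15 × $2,910 = $43,650
Remaining violations: (31 − 15) × $4,580 = $73,280
Statutory damages: $43,650 + $73,280 = $116,930
Combined damages: $101,510 + $116,930 = $218,440
Attorney fees: 30% of $218,440 = $65,532
Total recovery: $218,440 + $65,532 = $283,972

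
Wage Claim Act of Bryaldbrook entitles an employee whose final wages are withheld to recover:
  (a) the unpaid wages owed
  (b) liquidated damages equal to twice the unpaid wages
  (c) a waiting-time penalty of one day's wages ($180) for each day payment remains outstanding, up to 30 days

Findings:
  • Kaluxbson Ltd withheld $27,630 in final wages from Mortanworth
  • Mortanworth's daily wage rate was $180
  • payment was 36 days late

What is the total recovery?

$88,290

Doubled: 2 × $27,630 = $55,260
Penalty days: min(36, 30) = 30
Waiting-time penalty: 30 × $180 = $5,400
Total award: $27,630 + $55,260 + $5,400 = $88,290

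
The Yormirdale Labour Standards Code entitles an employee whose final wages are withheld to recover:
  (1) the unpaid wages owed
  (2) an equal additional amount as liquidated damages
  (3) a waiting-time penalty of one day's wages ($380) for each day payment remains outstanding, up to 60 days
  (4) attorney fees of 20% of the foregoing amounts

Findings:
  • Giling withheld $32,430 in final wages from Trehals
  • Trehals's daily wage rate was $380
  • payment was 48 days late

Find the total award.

Liquidated damages (equal amount): $32,430
Penalty days: min(48, 60) = 48
Waiting-time penalty: 48 × $380 = $18,240
Subtotal: $32,430 + $32,430 + $18,240 = $83,100
Attorney fees: 20% of $83,100 = $16,620
Total award: $83,100 + $16,620 = $99,720

Total award: $99,720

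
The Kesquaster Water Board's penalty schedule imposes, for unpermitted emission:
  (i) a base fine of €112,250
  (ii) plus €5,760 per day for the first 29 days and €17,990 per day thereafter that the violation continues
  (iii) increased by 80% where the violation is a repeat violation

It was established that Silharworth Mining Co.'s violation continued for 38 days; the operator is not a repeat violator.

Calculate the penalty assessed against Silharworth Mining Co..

Civil penalty: €441,200

First 29 days: 29 × €5,760 = €167,040
Remaining days: (38 − 29) × €17,990 = €161,910
Per-day component: €167,040 + €161,910 = €328,950
Base plus per-day: €112,250 + €328,950 = €441,200
The operator is not a repeat violator: no 80% increase.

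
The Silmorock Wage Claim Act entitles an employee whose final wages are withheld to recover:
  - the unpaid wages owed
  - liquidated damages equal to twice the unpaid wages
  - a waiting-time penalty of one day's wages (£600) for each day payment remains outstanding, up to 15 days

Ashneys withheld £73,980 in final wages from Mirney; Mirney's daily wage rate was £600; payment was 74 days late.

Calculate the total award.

Doubled: 2 × £73,980 = £147,960
Penalty days: min(74, 15) = 15
Waiting-time penalty: 15 × £600 = £9,000
Total award: £73,980 + £147,960 + £9,000 = £230,940

£230,940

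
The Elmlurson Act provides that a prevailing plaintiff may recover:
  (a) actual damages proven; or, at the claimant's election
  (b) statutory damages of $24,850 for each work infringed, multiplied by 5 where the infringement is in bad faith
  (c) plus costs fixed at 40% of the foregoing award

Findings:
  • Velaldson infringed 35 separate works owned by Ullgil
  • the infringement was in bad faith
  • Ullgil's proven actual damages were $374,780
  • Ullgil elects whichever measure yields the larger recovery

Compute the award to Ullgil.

$6,088,250

Statutory damages: 35 × $24,850 = $869,750
Multiplied by 5: 5 × $869,750 = $4,348,750
Greater of actual damages ($374,780) or enhanced statutory damages ($4,348,750): $4,348,750
Costs: 40% of $4,348,750 = $1,739,500
Award plus costs: $4,348,750 + $1,739,500 = $6,088,250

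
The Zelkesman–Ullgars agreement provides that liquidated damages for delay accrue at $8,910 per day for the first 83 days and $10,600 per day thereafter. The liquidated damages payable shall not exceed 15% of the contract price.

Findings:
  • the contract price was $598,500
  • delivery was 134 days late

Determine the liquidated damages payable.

Liquidated damages: $89,775

First 83 days: 83 × $8,910 = $739,530
Remaining days: (134 − 83) × $10,600 = $540,600
Accrued per-day damages: $739,530 + $540,600 = $1,280,130
Cap: 15% of $598,500 = $89,775
Cap at $89,775: $1,280,130 exceeds the cap → $89,775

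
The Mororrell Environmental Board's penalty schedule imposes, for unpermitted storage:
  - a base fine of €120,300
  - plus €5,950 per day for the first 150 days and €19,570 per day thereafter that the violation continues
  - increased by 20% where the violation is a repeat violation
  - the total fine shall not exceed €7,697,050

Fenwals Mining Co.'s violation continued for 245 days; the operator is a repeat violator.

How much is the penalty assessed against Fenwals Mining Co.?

€3,446,340

First 150 days: 150 × €5,950 = €892,500
Remaining days: (245 − 150) × €19,570 = €1,859,150
Per-day component: €892,500 + €1,859,150 = €2,751,650
Base plus per-day: €120,300 + €2,751,650 = €2,871,950
Enhancement: 20% of €2,871,950 = €574,390
Enhanced fine: €2,871,950 + €574,390 = €3,446,340
Cap at €7,697,050: €3,446,340 is within the cap, no reduction.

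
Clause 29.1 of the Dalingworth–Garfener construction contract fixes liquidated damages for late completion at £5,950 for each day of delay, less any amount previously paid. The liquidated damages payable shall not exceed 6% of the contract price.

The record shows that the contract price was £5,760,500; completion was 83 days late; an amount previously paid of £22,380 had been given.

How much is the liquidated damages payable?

£345,630

Per-day damages: 83 × £5,950 = £493,850
Less amount previously paid: £493,850 − £22,380 = £471,470
Cap: 6% of £5,760,500 = £345,630
Cap at £345,630: £471,470 exceeds the cap → £345,630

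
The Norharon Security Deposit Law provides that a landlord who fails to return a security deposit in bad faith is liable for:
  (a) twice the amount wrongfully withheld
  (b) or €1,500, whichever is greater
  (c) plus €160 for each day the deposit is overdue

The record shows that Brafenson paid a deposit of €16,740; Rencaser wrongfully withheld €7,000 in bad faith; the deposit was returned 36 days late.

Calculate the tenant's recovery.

€19,760

Doubled: 2 × €7,000 = €14,000
Minimum €1,500: €14,000 meets the minimum, no increase.
Late-return penalty: 36 × €160 = €5,760
Damages plus late penalty: €14,000 + €5,760 = €19,760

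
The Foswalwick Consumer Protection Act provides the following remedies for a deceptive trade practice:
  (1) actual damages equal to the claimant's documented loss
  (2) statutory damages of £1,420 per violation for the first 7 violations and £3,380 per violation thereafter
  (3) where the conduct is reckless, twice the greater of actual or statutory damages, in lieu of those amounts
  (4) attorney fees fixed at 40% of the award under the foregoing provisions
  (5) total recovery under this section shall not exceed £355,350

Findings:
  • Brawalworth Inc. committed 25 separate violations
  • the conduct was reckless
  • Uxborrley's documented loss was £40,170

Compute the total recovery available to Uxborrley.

First 7 violations: 7 × £1,420 = £9,940
Remaining violations: (25 − 7) × £3,380 = £60,840
Statutory damages: £9,940 + £60,840 = £70,780
Greater of actual damages (£40,170) or statutory damages (£70,780): £70,780
Doubled: 2 × £70,780 = £141,560
Attorney fees: 40% of £141,560 = £56,624
Total before cap: £141,560 + £56,624 = £198,184
Cap at £355,350: £198,184 is within the cap, no reduction.

£198,184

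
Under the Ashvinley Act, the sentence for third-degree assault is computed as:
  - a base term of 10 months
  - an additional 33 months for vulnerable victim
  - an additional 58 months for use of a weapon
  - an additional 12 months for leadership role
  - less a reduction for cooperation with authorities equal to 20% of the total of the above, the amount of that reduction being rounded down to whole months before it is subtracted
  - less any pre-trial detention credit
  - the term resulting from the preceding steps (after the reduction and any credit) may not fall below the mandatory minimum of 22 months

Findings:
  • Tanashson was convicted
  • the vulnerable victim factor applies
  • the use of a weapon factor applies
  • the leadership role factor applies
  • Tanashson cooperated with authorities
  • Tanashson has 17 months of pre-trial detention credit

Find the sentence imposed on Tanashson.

74 months

Vulnerable victim enhancement: +33 months
Use of a weapon enhancement: +58 months
Leadership role enhancement: +12 months
Adjusted term: 10 months + 33 months + 58 months + 12 months = 113 months
Cooperation with authorities reduction: 20% of 113 months = 22 months (rounded down)
After reduction: 113 − 22 = 91 months
Less pre-trial detention credit: 91 months − 17 months = 74 months
Minimum 22 months: 74 months meets the minimum, no increase.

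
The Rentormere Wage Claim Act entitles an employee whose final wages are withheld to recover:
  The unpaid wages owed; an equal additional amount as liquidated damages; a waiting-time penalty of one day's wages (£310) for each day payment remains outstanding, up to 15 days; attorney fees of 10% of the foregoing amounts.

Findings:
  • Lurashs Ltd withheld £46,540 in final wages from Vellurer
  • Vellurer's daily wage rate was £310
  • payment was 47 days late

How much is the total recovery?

Liquidated damages (equal amount): £46,540
Penalty days: min(47, 15) = 15
Waiting-time penalty: 15 × £310 = £4,650
Subtotal: £46,540 + £46,540 + £4,650 = £97,730
Attorney fees: 10% of £97,730 = £9,773
Total award: £97,730 + £9,773 = £107,503

Total award: £107,503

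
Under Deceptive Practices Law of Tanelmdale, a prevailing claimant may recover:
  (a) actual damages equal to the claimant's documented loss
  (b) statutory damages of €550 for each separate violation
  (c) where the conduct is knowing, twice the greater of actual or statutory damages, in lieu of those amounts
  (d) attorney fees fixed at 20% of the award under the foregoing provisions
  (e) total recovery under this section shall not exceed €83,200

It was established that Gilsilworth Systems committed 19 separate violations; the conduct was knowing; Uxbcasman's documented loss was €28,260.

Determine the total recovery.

€67,824

Statutory damages: 19 × €550 = €10,450
Greater of actual damages (€28,260) or statutory damages (€10,450): €28,260
Doubled: 2 × €28,260 = €56,520
Attorney fees: 20% of €56,520 = €11,304
Total before cap: €56,520 + €11,304 = €67,824
Cap at €83,200: €67,824 is within the cap, no reduction.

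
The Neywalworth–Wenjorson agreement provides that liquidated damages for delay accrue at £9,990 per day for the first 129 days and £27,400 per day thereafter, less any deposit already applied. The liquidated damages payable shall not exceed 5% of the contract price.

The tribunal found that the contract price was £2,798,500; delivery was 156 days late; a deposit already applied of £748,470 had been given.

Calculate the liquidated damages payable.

Liquidated damages: £139,925

First 129 days: 129 × £9,990 = £1,288,710
Remaining days: (156 − 129) × £27,400 = £739,800
Accrued per-day damages: £1,288,710 + £739,800 = £2,028,510
Less deposit already applied: £2,028,510 − £748,470 = £1,280,040
Cap: 5% of £2,798,500 = £139,925
Cap at £139,925: £1,280,040 exceeds the cap → £139,925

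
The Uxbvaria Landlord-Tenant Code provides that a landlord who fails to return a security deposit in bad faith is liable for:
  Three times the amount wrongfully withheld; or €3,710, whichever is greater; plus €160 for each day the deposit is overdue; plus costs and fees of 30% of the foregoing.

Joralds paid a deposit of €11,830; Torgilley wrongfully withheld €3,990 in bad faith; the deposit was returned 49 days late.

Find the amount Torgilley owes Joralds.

€25,753

Trebled: 3 × €3,990 = €11,970
Minimum €3,710: €11,970 meets the minimum, no increase.
Late-return penalty: 49 × €160 = €7,840
Damages plus late penalty: €11,970 + €7,840 = €19,810
Costs and fees: 30% of €19,810 = €5,943
Total recovery: €19,810 + €5,943 = €25,753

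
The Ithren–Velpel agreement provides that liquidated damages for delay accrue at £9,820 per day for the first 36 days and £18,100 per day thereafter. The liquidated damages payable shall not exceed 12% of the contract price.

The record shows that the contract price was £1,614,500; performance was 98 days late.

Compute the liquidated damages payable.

£193,740

First 36 days: 36 × £9,820 = £353,520
Remaining days: (98 − 36) × £18,100 = £1,122,200
Accrued per-day damages: £353,520 + £1,122,200 = £1,475,720
Cap: 12% of £1,614,500 = £193,740
Cap at £193,740: £1,475,720 exceeds the cap → £193,740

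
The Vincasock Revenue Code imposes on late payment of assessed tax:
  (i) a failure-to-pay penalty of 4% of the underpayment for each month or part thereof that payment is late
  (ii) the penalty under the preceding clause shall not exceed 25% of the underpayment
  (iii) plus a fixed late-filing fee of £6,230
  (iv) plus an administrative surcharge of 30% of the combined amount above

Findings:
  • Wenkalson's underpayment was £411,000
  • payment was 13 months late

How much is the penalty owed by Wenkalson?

£141,674

Accrued rate: 4% × 13 = 52%, capped at 25% → 25%
Failure-to-pay penalty: 25% of £411,000 = £102,750
Penalty before surcharge: £102,750 + £6,230 = £108,980
Administrative surcharge: 30% of £108,980 = £32,694
Total penalty: £108,980 + £32,694 = £141,674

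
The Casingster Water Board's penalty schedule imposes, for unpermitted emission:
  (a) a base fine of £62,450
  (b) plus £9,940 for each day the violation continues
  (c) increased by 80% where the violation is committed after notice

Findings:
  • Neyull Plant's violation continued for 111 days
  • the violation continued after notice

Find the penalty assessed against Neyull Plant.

Per-day component: 111 × £9,940 = £1,103,340
Base plus per-day: £62,450 + £1,103,340 = £1,165,790
Enhancement: 80% of £1,165,790 = £932,632
Enhanced fine: £1,165,790 + £932,632 = £2,098,422

£2,098,422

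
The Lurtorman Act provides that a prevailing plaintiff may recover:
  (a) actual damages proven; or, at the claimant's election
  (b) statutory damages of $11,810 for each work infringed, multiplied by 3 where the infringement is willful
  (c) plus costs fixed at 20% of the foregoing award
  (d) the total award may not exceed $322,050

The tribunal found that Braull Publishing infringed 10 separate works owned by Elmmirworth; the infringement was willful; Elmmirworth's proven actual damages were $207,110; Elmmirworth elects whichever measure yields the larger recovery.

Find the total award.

$322,050

Statutory damages: 10 × $11,810 = $118,100
Trebled: 3 × $118,100 = $354,300
Greater of actual damages ($207,110) or enhanced statutory damages ($354,300): $354,300
Costs: 20% of $354,300 = $70,860
Award plus costs: $354,300 + $70,860 = $425,160
Cap at $322,050: $425,160 exceeds the cap → $322,050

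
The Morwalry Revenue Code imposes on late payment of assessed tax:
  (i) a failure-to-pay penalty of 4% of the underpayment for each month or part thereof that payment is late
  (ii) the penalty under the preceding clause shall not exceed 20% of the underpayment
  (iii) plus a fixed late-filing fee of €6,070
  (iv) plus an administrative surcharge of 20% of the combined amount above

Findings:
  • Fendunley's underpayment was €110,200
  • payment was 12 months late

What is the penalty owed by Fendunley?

Accrued rate: 4% × 12 = 48%, capped at 20% → 20%
Failure-to-pay penalty: 20% of €110,200 = €22,040
Penalty before surcharge: €22,040 + €6,070 = €28,110
Administrative surcharge: 20% of €28,110 = €5,622
Total penalty: €28,110 + €5,622 = €33,732

€33,732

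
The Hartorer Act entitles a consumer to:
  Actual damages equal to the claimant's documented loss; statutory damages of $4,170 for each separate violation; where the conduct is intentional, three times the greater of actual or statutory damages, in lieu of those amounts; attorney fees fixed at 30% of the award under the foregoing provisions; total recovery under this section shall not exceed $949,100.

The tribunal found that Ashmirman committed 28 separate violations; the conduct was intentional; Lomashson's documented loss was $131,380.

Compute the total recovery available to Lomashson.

Total recovery: $512,382

Statutory damages: 28 × $4,170 = $116,760
Greater of actual damages ($131,380) or statutory damages ($116,760): $131,380
Trebled: 3 × $131,380 = $394,140
Attorney fees: 30% of $394,140 = $118,242
Total before cap: $394,140 + $118,242 = $512,382
Cap at $949,100: $512,382 is within the cap, no reduction.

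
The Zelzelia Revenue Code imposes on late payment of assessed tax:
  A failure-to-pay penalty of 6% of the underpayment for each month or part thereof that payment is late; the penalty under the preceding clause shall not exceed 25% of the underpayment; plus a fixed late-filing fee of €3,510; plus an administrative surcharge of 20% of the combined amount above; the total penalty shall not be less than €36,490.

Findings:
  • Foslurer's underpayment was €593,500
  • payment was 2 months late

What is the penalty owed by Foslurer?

Accrued rate: 6% × 2 = 12%, capped at 25% → 12%
Failure-to-pay penalty: 12% of €593,500 = €71,220
Penalty before surcharge: €71,220 + €3,510 = €74,730
Administrative surcharge: 20% of €74,730 = €14,946
Total penalty: €74,730 + €14,946 = €89,676
Minimum €36,490: €89,676 meets the minimum, no increase.

€89,676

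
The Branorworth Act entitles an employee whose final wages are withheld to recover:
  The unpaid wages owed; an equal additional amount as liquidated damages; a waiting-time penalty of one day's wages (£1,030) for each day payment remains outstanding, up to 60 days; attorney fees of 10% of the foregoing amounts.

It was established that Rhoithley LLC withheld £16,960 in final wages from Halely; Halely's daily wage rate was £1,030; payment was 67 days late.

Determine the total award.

£105,292

Liquidated damages (equal amount): £16,960
Penalty days: min(67, 60) = 60
Waiting-time penalty: 60 × £1,030 = £61,800
Subtotal: £16,960 + £16,960 + £61,800 = £95,720
Attorney fees: 10% of £95,720 = £9,572
Total award: £95,720 + £9,572 = £105,292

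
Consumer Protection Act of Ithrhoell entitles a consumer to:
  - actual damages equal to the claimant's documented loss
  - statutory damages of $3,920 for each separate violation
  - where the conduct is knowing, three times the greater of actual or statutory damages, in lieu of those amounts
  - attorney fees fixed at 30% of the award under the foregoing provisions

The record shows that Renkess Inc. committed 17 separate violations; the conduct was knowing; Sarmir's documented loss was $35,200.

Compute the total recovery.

Statutory damages: 17 × $3,920 = $66,640
Greater of actual damages ($35,200) or statutory damages ($66,640): $66,640
Trebled: 3 × $66,640 = $199,920
Attorney fees: 30% of $199,920 = $59,976
Total recovery: $199,920 + $59,976 = $259,896

$259,896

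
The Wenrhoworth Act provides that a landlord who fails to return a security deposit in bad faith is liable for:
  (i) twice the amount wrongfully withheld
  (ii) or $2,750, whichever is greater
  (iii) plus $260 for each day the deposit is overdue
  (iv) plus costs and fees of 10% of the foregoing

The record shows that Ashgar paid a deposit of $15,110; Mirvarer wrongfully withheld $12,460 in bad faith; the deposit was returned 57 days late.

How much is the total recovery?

$43,714

Doubled: 2 × $12,460 = $24,920
Minimum $2,750: $24,920 meets the minimum, no increase.
Late-return penalty: 57 × $260 = $14,820
Damages plus late penalty: $24,920 + $14,820 = $39,740
Costs and fees: 10% of $39,740 = $3,974
Total recovery: $39,740 + $3,974 = $43,714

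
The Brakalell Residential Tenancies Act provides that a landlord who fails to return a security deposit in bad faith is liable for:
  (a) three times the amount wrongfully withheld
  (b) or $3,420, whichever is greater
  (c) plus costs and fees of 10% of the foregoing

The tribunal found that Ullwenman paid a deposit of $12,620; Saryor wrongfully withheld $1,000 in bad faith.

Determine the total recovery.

$3,762

Trebled: 3 × $1,000 = $3,000
Minimum $3,420: $3,000 is below the minimum → $3,420
Costs and fees: 10% of $3,420 = $342
Total recovery: $3,420 + $342 = $3,762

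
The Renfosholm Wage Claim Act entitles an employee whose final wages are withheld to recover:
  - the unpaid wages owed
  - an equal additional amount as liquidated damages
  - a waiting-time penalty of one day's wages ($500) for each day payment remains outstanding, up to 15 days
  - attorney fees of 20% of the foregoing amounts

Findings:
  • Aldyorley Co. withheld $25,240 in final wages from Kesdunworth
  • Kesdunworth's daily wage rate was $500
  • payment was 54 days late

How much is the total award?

$69,576

Liquidated damages (equal amount): $25,240
Penalty days: min(54, 15) = 15
Waiting-time penalty: 15 × $500 = $7,500
Subtotal: $25,240 + $25,240 + $7,500 = $57,980
Attorney fees: 20% of $57,980 = $11,596
Total award: $57,980 + $11,596 = $69,576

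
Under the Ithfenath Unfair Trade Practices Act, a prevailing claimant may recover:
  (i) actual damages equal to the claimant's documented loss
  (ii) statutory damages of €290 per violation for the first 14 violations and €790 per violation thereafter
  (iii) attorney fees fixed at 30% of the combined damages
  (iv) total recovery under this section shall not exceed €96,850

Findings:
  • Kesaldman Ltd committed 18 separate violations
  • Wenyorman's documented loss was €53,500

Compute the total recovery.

First 14 violations: 14 × €290 = €4,060
Remaining violations: (18 − 14) × €790 = €3,160
Statutory damages: €4,060 + €3,160 = €7,220
Combined damages: €53,500 + €7,220 = €60,720
Attorney fees: 30% of €60,720 = €18,216
Total before cap: €60,720 + €18,216 = €78,936
Cap at €96,850: €78,936 is within the cap, no reduction.

€78,936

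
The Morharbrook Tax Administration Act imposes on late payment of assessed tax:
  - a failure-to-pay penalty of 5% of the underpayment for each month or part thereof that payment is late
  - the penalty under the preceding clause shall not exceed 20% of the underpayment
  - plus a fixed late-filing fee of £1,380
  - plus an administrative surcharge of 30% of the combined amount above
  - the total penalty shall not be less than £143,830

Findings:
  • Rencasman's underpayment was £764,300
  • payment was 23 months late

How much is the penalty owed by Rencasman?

£200,512

Accrued rate: 5% × 23 = 115%, capped at 20% → 20%
Failure-to-pay penalty: 20% of £764,300 = £152,860
Penalty before surcharge: £152,860 + £1,380 = £154,240
Administrative surcharge: 30% of £154,240 = £46,272
Total penalty: £154,240 + £46,272 = £200,512
Minimum £143,830: £200,512 meets the minimum, no increase.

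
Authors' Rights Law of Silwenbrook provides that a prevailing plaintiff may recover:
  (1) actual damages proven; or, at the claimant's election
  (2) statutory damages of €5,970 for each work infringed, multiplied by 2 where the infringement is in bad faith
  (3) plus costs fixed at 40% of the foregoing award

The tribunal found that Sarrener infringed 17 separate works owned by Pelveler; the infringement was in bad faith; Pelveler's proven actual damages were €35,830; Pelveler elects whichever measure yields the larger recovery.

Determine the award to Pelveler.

€284,172

Statutory damages: 17 × €5,970 = €101,490
Doubled: 2 × €101,490 = €202,980
Greater of actual damages (€35,830) or enhanced statutory damages (€202,980): €202,980
Costs: 40% of €202,980 = €81,192
Award plus costs: €202,980 + €81,192 = €284,172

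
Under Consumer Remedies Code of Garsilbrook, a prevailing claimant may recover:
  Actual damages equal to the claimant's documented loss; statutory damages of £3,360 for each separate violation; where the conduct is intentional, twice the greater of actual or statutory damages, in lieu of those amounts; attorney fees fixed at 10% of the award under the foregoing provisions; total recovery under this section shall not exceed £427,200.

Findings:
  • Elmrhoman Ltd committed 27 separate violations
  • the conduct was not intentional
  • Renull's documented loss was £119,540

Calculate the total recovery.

Statutory damages: 27 × £3,360 = £90,720
Conduct not intentional: the in-lieu enhancement does not apply.
Actual plus statutory damages: £119,540 + £90,720 = £210,260
Attorney fees: 10% of £210,260 = £21,026
Total before cap: £210,260 + £21,026 = £231,286
Cap at £427,200: £231,286 is within the cap, no reduction.

£231,286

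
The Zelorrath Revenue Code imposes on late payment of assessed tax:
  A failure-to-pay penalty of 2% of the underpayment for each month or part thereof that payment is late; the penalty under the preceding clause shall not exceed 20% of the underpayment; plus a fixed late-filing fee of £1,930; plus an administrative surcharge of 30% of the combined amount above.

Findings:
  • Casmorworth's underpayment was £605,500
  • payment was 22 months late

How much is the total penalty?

Accrued rate: 2% × 22 = 44%, capped at 20% → 20%
Failure-to-pay penalty: 20% of £605,500 = £121,100
Penalty before surcharge: £121,100 + £1,930 = £123,030
Administrative surcharge: 30% of £123,030 = £36,909
Total penalty: £123,030 + £36,909 = £159,939

£159,939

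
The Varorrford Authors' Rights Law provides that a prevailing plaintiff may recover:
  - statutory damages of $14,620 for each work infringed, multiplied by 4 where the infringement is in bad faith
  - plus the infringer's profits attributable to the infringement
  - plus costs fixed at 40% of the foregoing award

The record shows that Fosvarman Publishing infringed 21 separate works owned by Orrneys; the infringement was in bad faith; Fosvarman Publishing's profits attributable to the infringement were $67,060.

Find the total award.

$1,813,196

Statutory damages: 21 × $14,620 = $307,020
Multiplied by 4: 4 × $307,020 = $1,228,080
Combined award: $1,228,080 + $67,060 = $1,295,140
Costs: 40% of $1,295,140 = $518,056
Award plus costs: $1,295,140 + $518,056 = $1,813,196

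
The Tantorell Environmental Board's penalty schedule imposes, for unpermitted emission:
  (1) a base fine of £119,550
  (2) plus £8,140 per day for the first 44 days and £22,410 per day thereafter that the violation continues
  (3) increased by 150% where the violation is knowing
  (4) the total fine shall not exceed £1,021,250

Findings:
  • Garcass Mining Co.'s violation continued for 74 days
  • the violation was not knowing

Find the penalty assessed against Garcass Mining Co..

£1,021,250

First 44 days: 44 × £8,140 = £358,160
Remaining days: (74 − 44) × £22,410 = £672,300
Per-day component: £358,160 + £672,300 = £1,030,460
Base plus per-day: £119,550 + £1,030,460 = £1,150,010
The violation was not knowing: no 150% increase.
Cap at £1,021,250: £1,150,010 exceeds the cap → £1,021,250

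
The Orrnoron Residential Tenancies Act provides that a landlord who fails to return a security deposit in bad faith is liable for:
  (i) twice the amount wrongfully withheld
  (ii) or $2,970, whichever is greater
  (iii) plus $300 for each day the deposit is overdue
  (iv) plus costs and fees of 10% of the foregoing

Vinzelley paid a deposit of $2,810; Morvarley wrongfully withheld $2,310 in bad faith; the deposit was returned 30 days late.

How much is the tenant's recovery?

$14,982

Doubled: 2 × $2,310 = $4,620
Minimum $2,970: $4,620 meets the minimum, no increase.
Late-return penalty: 30 × $300 = $9,000
Damages plus late penalty: $4,620 + $9,000 = $13,620
Costs and fees: 10% of $13,620 = $1,362
Total recovery: $13,620 + $1,362 = $14,982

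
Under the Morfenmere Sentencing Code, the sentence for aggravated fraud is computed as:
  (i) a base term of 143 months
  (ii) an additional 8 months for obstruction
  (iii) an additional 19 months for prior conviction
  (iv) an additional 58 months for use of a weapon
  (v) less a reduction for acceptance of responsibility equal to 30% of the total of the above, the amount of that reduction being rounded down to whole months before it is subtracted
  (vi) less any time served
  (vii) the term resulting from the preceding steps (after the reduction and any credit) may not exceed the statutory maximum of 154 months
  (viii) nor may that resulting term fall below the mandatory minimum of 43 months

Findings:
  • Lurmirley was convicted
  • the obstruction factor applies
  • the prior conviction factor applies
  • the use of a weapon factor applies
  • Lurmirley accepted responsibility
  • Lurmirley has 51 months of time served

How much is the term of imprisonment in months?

Obstruction enhancement: +8 months
Prior conviction enhancement: +19 months
Use of a weapon enhancement: +58 months
Adjusted term: 143 months + 8 months + 19 months + 58 months = 228 months
Acceptance of responsibility reduction: 30% of 228 months = 68 months (rounded down)
After reduction: 228 − 68 = 160 months
Less time served: 160 months − 51 months = 109 months
Cap at 154 months: 109 months is within the cap, no reduction.
Minimum 43 months: 109 months meets the minimum, no increase.

109 months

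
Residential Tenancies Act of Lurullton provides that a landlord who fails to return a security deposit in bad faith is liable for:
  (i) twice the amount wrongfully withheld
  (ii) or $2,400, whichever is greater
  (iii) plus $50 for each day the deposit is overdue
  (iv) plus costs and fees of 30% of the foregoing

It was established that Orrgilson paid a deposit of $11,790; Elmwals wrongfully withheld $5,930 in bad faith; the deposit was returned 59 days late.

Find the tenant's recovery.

Doubled: 2 × $5,930 = $11,860
Minimum $2,400: $11,860 meets the minimum, no increase.
Late-return penalty: 59 × $50 = $2,950
Damages plus late penalty: $11,860 + $2,950 = $14,810
Costs and fees: 30% of $14,810 = $4,443
Total recovery: $14,810 + $4,443 = $19,253

$19,253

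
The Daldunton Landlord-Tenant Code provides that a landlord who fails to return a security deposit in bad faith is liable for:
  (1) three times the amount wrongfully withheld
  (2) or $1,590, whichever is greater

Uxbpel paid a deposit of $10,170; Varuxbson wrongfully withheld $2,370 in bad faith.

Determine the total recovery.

Trebled: 3 × $2,370 = $7,110
Minimum $1,590: $7,110 meets the minimum, no increase.

$7,110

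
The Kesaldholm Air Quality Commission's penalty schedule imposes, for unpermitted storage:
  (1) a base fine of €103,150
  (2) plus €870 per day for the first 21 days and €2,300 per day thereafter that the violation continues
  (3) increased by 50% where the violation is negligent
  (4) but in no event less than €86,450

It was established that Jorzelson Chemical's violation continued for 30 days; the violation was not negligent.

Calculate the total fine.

First 21 days: 21 × €870 = €18,270
Remaining days: (30 − 21) × €2,300 = €20,700
Per-day component: €18,270 + €20,700 = €38,970
Base plus per-day: €103,150 + €38,970 = €142,120
The violation was not negligent: no 50% increase.
Minimum €86,450: €142,120 meets the minimum, no increase.

Civil penalty: €142,120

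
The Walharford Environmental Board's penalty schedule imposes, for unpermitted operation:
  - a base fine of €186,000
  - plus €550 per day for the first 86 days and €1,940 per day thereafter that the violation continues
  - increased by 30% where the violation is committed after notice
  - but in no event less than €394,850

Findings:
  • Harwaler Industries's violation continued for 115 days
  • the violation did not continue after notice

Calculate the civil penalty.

Civil penalty: €394,850

First 86 days: 86 × €550 = €47,300
Remaining days: (115 − 86) × €1,940 = €56,260
Per-day component: €47,300 + €56,260 = €103,560
Base plus per-day: €186,000 + €103,560 = €289,560
The violation did not continue after notice: no 30% increase.
Minimum €394,850: €289,560 is below the minimum → €394,850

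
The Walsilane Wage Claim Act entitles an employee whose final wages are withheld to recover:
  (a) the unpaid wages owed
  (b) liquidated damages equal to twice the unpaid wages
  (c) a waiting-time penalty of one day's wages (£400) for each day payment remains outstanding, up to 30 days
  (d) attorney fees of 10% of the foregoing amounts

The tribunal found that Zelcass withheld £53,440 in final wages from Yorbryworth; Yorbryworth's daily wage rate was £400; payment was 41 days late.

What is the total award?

Doubled: 2 × £53,440 = £106,880
Penalty days: min(41, 30) = 30
Waiting-time penalty: 30 × £400 = £12,000
Subtotal: £53,440 + £106,880 + £12,000 = £172,320
Attorney fees: 10% of £172,320 = £17,232
Total award: £172,320 + £17,232 = £189,552

Total award: £189,552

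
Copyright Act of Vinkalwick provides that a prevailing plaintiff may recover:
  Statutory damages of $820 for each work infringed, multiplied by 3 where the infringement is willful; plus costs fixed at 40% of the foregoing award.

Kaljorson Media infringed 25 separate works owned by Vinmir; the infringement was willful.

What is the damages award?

$86,100

Statutory damages: 25 × $820 = $20,500
Trebled: 3 × $20,500 = $61,500
Costs: 40% of $61,500 = $24,600
Award plus costs: $61,500 + $24,600 = $86,100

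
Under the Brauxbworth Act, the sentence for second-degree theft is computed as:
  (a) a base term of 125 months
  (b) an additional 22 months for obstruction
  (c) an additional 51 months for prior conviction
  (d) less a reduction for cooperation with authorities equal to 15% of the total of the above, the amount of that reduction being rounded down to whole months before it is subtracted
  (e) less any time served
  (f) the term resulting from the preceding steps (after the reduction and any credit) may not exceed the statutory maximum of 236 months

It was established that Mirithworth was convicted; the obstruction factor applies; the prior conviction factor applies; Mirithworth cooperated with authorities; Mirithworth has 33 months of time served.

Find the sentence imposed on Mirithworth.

Obstruction enhancement: +22 months
Prior conviction enhancement: +51 months
Adjusted term: 125 months + 22 months + 51 months = 198 months
Cooperation with authorities reduction: 15% of 198 months = 29 months (rounded down)
After reduction: 198 − 29 = 169 months
Less time served: 169 months − 33 months = 136 months
Cap at 236 months: 136 months is within the cap, no reduction.

136 months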